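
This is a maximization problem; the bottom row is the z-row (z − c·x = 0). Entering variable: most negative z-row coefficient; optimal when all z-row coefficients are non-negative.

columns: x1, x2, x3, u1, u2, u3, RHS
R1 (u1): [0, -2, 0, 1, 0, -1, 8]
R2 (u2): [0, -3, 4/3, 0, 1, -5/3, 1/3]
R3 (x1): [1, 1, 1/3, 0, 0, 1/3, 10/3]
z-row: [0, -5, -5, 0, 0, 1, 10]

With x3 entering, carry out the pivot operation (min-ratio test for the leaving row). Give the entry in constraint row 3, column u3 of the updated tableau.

Ratio test on column x3 — row 1: entry 0 ≤ 0; row 2: (1/3)/(4/3) = 1/4; row 3: (10/3)/(1/3) = 10. Minimum is 1/4 at row 2 (u2 leaves); pivot element 4/3.
Divide row 2 by 4/3; eliminate column x3 from the other rows.
Row 3 update in column u3: 1/3 − (1/3)·(-5/4) = 3/4.

3/4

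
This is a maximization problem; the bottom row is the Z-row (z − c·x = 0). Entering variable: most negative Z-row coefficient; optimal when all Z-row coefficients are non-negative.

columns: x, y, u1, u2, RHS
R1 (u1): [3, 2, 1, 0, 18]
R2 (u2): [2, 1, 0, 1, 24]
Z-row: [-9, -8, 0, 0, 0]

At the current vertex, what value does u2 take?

u2 is basic (row 2); its value is the RHS of that row, 24.

24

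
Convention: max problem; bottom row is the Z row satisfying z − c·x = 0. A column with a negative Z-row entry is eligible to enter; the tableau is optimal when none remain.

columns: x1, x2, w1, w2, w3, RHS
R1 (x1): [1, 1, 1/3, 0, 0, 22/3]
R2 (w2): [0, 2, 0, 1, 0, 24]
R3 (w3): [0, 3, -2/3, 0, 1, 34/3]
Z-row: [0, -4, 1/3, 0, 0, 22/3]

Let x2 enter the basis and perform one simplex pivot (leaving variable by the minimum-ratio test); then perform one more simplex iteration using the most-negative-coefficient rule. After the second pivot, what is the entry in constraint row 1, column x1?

9/5

Ratio test on column x2 — row 1: (22/3)/1 = 22/3; row 2: 24/2 = 12; row 3: (34/3)/3 = 34/9. Minimum is 34/9 at row 3 (w3 leaves); pivot element 3.
Divide row 3 by 3; eliminate column x2 from the other rows.
Second iteration: most negative Z-row entry is -5/9 in column w1, so w1 enters.
Ratio test on column w1 — row 1: (32/9)/(5/9) = 32/5; row 2: (148/9)/(4/9) = 37; row 3: entry -2/9 ≤ 0. Minimum is 32/5 at row 1 (x1 leaves); pivot element 5/9.
Divide row 1 by 5/9; eliminate column w1 from the other rows.
After both pivots, the entry at constraint row 1, column x1 is 9/5.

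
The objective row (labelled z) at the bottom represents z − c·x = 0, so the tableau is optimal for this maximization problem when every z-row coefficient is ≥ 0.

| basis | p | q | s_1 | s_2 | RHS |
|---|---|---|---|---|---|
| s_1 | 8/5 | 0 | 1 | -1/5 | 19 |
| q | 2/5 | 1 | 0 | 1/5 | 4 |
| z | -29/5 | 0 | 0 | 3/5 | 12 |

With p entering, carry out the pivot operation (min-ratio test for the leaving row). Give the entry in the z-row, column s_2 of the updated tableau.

Ratio test on column p — row 1: 19/(8/5) = 95/8; row 2: 4/(2/5) = 10. Minimum is 10 at row 2 (q leaves); pivot element 2/5.
Divide row 2 by 2/5; eliminate column p from the other rows.
z-row update in column s_2: 3/5 − (-29/5)·(1/2) = 7/2.

7/2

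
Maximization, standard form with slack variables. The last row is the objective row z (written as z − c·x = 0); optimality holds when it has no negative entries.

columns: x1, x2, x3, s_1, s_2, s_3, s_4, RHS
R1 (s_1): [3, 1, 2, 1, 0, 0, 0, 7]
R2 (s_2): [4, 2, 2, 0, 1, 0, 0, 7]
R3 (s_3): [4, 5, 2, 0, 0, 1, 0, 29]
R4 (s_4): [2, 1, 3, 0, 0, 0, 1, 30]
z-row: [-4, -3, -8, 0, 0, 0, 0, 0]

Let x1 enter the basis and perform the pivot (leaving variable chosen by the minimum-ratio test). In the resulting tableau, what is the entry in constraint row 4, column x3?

Ratio test on column x1 — row 1: 7/3 = 7/3; row 2: 7/4 = 7/4; row 3: 29/4 = 29/4; row 4: 30/2 = 15. Minimum is 7/4 at row 2 (s_2 leaves); pivot element 4.
Divide row 2 by 4; eliminate column x1 from the other rows.
Row 4 update in column x3: 3 − 2·(1/2) = 2.

2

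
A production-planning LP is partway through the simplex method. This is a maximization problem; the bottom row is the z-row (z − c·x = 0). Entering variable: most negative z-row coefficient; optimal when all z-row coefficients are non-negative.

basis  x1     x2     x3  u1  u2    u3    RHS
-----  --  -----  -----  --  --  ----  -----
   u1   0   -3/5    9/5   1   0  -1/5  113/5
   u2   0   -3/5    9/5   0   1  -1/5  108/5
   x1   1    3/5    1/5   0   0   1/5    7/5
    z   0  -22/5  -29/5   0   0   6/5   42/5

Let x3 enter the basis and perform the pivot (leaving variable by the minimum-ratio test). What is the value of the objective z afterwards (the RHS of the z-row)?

Ratio test on column x3 — row 1: (113/5)/(9/5) = 113/9; row 2: (108/5)/(9/5) = 12; row 3: (7/5)/(1/5) = 7. Minimum is 7 at row 3 (x1 leaves); pivot element 1/5.
Pivot on row 3; the z-row RHS becomes 42/5 − (-29/5)·7 = 49.

49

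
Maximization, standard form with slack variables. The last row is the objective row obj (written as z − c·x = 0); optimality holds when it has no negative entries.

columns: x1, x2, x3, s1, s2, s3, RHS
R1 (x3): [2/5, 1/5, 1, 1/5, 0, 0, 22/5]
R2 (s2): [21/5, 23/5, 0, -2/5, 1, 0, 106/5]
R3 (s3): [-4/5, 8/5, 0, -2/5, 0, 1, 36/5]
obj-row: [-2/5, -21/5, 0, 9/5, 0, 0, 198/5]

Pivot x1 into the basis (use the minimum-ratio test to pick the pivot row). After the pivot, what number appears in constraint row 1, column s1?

5/21

Ratio test on column x1 — row 1: (22/5)/(2/5) = 11; row 2: (106/5)/(21/5) = 106/21; row 3: entry -4/5 ≤ 0. Minimum is 106/21 at row 2 (s2 leaves); pivot element 21/5.
Divide row 2 by 21/5; eliminate column x1 from the other rows.
Row 1 update in column s1: 1/5 − (2/5)·(-2/21) = 5/21.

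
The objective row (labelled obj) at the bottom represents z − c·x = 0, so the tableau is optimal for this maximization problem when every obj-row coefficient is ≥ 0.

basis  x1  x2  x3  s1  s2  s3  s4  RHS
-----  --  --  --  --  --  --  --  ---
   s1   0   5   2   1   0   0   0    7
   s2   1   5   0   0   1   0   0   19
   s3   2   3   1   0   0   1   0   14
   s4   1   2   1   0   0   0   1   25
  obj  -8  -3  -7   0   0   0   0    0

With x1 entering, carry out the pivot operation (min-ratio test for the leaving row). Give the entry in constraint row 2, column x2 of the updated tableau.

7/2

Ratio test on column x1 — row 1: entry 0 ≤ 0; row 2: 19/1 = 19; row 3: 14/2 = 7; row 4: 25/1 = 25. Minimum is 7 at row 3 (s3 leaves); pivot element 2.
Divide row 3 by 2; eliminate column x1 from the other rows.
Row 2 update in column x2: 5 − 1·(3/2) = 7/2.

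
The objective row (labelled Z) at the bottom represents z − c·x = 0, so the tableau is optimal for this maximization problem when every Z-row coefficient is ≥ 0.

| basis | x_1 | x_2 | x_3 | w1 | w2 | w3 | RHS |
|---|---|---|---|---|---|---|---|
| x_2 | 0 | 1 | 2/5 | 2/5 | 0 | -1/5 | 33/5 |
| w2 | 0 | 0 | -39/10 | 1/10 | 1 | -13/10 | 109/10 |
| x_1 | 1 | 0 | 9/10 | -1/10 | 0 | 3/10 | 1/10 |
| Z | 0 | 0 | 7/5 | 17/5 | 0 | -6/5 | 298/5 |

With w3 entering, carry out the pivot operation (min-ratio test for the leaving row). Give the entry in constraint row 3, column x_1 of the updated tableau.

Ratio test on column w3 — row 1: entry -1/5 ≤ 0; row 2: entry -13/10 ≤ 0; row 3: (1/10)/(3/10) = 1/3. Minimum is 1/3 at row 3 (x_1 leaves); pivot element 3/10.
Divide row 3 by 3/10; eliminate column w3 from the other rows.
In the new row 3, the x_1 entry is the old entry divided by the pivot: 1/(3/10) = 10/3.

10/3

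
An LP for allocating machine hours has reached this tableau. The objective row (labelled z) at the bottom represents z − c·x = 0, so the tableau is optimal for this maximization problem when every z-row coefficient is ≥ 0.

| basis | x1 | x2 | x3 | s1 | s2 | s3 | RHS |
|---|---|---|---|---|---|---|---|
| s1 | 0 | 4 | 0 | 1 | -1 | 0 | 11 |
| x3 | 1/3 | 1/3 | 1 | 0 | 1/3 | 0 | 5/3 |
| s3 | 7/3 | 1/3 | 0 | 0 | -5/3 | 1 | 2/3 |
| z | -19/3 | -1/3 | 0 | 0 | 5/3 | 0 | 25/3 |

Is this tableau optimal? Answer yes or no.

no

The z-row has a negative entry -19/3 in column x1, so it is not optimal.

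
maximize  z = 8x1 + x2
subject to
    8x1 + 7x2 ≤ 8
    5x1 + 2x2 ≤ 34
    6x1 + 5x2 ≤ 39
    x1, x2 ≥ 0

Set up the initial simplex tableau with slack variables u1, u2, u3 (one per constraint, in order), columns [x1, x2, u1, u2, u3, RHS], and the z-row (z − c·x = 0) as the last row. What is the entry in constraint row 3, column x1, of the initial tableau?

6

Constraint 3 has coefficient 6 on x1.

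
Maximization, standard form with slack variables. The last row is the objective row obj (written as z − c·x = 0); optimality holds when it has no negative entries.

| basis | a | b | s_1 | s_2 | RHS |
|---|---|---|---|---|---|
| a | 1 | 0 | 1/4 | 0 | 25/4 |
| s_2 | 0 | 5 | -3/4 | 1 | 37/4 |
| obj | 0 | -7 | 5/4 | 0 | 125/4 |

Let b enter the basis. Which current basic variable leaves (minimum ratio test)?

s_2

Column b entries and ratios — a: 0 ≤ 0, skip; s_2: (37/4)/5 = 37/20.
Smallest ratio is 37/20 in the row of s_2, so s_2 leaves.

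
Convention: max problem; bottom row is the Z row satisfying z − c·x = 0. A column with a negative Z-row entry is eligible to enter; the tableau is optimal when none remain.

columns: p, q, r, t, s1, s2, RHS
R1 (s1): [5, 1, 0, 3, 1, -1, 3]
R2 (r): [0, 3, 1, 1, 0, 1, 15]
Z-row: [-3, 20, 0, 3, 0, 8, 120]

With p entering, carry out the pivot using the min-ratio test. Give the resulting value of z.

609/5

Ratio test on column p — row 1: 3/5 = 3/5; row 2: entry 0 ≤ 0. Minimum is 3/5 at row 1 (s1 leaves); pivot element 5.
Pivot on row 1; the Z-row RHS becomes 120 − (-3)·(3/5) = 609/5.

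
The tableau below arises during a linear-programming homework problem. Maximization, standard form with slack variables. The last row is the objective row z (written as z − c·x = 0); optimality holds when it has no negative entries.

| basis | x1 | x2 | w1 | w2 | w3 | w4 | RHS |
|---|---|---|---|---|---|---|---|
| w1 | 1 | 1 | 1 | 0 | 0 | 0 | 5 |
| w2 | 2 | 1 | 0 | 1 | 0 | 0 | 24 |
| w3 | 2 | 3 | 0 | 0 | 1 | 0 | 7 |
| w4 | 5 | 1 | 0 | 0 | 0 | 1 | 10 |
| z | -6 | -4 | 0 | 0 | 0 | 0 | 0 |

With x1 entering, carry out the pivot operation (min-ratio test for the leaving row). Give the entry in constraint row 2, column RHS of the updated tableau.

Ratio test on column x1 — row 1: 5/1 = 5; row 2: 24/2 = 12; row 3: 7/2 = 7/2; row 4: 10/5 = 2. Minimum is 2 at row 4 (w4 leaves); pivot element 5.
Divide row 4 by 5; eliminate column x1 from the other rows.
Row 2 update in column RHS: 24 − 2·2 = 20.

20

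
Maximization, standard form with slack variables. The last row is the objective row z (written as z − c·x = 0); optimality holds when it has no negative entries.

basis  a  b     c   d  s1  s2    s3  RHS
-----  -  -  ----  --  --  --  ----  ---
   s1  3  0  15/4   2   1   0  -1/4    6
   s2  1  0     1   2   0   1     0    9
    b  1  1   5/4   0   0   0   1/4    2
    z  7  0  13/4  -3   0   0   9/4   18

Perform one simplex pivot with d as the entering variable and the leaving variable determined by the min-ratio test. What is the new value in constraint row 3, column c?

Ratio test on column d — row 1: 6/2 = 3; row 2: 9/2 = 9/2; row 3: entry 0 ≤ 0. Minimum is 3 at row 1 (s1 leaves); pivot element 2.
Divide row 1 by 2; eliminate column d from the other rows.
Row 3 update in column c: 5/4 − 0·(15/8) = 5/4.

5/4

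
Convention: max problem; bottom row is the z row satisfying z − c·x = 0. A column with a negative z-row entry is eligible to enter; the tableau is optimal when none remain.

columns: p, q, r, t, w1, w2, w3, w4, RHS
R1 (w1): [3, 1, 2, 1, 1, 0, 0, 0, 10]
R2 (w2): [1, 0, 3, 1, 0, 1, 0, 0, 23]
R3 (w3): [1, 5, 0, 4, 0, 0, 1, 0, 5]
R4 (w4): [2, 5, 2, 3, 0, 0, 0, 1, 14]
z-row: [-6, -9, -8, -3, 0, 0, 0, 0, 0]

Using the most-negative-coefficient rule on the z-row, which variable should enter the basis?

Negative z-row entries: p: -6, q: -9, r: -8, t: -3.
The most negative is -9 in column q, so q enters.

q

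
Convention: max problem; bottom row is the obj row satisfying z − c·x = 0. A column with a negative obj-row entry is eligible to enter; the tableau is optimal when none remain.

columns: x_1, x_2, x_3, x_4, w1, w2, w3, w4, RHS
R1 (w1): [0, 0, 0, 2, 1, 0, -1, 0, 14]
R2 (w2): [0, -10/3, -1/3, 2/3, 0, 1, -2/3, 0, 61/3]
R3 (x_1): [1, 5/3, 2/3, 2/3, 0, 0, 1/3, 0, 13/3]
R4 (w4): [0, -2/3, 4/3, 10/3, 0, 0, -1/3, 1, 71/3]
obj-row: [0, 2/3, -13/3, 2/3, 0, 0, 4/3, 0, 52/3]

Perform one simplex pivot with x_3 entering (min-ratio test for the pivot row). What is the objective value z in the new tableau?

Ratio test on column x_3 — row 1: entry 0 ≤ 0; row 2: entry -1/3 ≤ 0; row 3: (13/3)/(2/3) = 13/2; row 4: (71/3)/(4/3) = 71/4. Minimum is 13/2 at row 3 (x_1 leaves); pivot element 2/3.
Pivot on row 3; the obj-row RHS becomes 52/3 − (-13/3)·(13/2) = 91/2.

91/2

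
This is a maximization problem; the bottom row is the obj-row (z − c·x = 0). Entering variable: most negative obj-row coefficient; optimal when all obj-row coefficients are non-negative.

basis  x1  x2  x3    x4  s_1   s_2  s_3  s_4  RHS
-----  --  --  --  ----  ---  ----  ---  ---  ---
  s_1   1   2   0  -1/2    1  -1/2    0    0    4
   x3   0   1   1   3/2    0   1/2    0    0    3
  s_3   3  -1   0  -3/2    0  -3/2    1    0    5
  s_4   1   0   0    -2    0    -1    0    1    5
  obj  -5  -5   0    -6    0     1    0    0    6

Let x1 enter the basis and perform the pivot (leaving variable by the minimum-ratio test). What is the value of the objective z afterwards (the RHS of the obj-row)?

Ratio test on column x1 — row 1: 4/1 = 4; row 2: entry 0 ≤ 0; row 3: 5/3 = 5/3; row 4: 5/1 = 5. Minimum is 5/3 at row 3 (s_3 leaves); pivot element 3.
Pivot on row 3; the obj-row RHS becomes 6 − (-5)·(5/3) = 43/3.

43/3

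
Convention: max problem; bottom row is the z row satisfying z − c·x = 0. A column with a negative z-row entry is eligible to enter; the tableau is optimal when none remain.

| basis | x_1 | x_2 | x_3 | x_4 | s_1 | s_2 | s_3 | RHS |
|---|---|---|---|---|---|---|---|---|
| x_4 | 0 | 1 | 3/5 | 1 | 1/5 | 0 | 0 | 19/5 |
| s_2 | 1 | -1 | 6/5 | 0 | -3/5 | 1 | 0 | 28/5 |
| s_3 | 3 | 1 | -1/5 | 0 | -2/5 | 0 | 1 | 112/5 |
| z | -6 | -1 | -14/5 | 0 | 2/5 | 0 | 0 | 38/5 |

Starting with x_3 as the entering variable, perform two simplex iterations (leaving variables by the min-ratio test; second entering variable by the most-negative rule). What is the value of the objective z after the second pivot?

Ratio test on column x_3 — row 1: (19/5)/(3/5) = 19/3; row 2: (28/5)/(6/5) = 14/3; row 3: entry -1/5 ≤ 0. Minimum is 14/3 at row 2 (s_2 leaves); pivot element 6/5.
Pivot on row 2; the z-row RHS becomes 38/5 − (-14/5)·(14/3) = 62/3.
Next entering variable (most negative z-row entry -11/3): x_1.
Ratio test on column x_1 — row 1: entry -1/2 ≤ 0; row 2: (14/3)/(5/6) = 28/5; row 3: (70/3)/(19/6) = 140/19. Minimum is 28/5 at row 2 (x_3 leaves); pivot element 5/6.
After the second pivot the z-row RHS is 62/3 − (-11/3)·(28/5) = 206/5.

206/5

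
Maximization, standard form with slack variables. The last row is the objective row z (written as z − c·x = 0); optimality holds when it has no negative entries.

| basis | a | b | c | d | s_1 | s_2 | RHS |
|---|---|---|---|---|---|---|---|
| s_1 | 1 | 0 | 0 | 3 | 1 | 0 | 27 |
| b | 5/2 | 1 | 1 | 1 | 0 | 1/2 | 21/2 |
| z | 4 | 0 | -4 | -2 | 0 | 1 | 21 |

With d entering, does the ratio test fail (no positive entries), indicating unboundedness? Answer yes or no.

no

Column d has positive entries in row(s) 1, 2, so the ratio test bounds it — not unbounded.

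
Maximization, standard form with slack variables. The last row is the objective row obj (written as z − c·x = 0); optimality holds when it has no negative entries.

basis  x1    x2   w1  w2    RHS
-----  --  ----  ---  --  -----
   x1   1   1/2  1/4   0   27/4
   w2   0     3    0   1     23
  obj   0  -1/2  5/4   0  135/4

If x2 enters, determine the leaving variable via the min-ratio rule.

Column x2 entries and ratios — x1: (27/4)/(1/2) = 27/2; w2: 23/3 = 23/3.
Smallest ratio is 23/3 in the row of w2, so w2 leaves.

w2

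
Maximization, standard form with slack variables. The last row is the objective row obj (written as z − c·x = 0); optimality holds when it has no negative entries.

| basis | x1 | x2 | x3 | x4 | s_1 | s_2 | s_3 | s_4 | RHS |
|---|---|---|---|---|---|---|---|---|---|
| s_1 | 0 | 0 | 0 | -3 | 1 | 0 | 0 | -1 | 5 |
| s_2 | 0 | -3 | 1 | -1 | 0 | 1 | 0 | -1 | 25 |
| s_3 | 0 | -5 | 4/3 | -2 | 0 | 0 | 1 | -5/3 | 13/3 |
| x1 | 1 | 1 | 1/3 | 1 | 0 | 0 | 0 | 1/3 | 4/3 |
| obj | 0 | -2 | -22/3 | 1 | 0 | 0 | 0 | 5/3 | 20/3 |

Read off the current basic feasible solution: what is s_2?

25

s_2 is basic (row 2); its value is the RHS of that row, 25.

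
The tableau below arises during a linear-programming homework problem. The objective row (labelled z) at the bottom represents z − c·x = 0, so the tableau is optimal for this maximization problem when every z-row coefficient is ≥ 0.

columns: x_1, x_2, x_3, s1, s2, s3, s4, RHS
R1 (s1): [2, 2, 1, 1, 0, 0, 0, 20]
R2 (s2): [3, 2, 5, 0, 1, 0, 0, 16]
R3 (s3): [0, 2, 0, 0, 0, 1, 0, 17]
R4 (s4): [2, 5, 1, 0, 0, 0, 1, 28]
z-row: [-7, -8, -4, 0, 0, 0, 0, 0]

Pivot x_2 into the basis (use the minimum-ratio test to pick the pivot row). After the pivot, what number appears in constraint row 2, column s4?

Ratio test on column x_2 — row 1: 20/2 = 10; row 2: 16/2 = 8; row 3: 17/2 = 17/2; row 4: 28/5 = 28/5. Minimum is 28/5 at row 4 (s4 leaves); pivot element 5.
Divide row 4 by 5; eliminate column x_2 from the other rows.
Row 2 update in column s4: 0 − 2·(1/5) = -2/5.

-2/5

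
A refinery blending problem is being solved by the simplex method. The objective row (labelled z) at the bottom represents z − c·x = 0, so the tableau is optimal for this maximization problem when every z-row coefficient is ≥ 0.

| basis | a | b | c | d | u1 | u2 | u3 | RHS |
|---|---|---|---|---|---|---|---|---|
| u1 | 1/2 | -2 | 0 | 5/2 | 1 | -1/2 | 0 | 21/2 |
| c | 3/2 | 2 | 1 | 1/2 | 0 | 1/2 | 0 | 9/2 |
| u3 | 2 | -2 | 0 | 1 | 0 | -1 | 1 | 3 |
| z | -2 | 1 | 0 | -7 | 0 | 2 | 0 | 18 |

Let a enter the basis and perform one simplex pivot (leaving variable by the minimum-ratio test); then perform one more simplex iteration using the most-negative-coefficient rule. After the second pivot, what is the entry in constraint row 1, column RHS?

Ratio test on column a — row 1: (21/2)/(1/2) = 21; row 2: (9/2)/(3/2) = 3; row 3: 3/2 = 3/2. Minimum is 3/2 at row 3 (u3 leaves); pivot element 2.
Divide row 3 by 2; eliminate column a from the other rows.
Second iteration: most negative z-row entry is -6 in column d, so d enters.
Ratio test on column d — row 1: (39/4)/(9/4) = 13/3; row 2: entry -1/4 ≤ 0; row 3: (3/2)/(1/2) = 3. Minimum is 3 at row 3 (a leaves); pivot element 1/2.
Divide row 3 by 1/2; eliminate column d from the other rows.
After both pivots, the entry at constraint row 1, column RHS is 3.

3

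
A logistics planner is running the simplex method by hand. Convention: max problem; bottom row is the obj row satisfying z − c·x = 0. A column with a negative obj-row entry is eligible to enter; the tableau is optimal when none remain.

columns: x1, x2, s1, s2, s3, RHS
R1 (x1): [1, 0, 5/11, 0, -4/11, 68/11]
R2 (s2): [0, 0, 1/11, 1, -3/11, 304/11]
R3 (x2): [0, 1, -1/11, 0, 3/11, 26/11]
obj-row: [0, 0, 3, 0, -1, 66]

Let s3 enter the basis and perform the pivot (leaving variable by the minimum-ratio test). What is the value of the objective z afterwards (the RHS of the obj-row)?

Ratio test on column s3 — row 1: entry -4/11 ≤ 0; row 2: entry -3/11 ≤ 0; row 3: (26/11)/(3/11) = 26/3. Minimum is 26/3 at row 3 (x2 leaves); pivot element 3/11.
Pivot on row 3; the obj-row RHS becomes 66 − (-1)·(26/3) = 224/3.

224/3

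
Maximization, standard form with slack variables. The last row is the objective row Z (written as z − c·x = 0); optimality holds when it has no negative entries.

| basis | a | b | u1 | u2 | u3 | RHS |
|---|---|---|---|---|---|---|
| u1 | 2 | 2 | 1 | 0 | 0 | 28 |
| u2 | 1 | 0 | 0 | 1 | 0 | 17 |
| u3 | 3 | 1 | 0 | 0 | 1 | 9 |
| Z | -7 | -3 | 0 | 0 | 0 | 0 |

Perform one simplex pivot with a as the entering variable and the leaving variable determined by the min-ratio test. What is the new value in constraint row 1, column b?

Ratio test on column a — row 1: 28/2 = 14; row 2: 17/1 = 17; row 3: 9/3 = 3. Minimum is 3 at row 3 (u3 leaves); pivot element 3.
Divide row 3 by 3; eliminate column a from the other rows.
Row 1 update in column b: 2 − 2·(1/3) = 4/3.

4/3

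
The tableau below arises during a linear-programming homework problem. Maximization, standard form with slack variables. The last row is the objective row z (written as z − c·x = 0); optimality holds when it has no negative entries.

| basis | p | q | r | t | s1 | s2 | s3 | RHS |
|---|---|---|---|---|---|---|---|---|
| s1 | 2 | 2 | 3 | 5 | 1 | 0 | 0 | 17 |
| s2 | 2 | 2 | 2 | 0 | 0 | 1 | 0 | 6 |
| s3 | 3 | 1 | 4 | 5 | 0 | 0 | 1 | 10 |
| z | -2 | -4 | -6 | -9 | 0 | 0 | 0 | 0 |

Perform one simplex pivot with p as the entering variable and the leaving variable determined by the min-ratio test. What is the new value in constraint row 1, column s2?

-1

Ratio test on column p — row 1: 17/2 = 17/2; row 2: 6/2 = 3; row 3: 10/3 = 10/3. Minimum is 3 at row 2 (s2 leaves); pivot element 2.
Divide row 2 by 2; eliminate column p from the other rows.
Row 1 update in column s2: 0 − 2·(1/2) = -1.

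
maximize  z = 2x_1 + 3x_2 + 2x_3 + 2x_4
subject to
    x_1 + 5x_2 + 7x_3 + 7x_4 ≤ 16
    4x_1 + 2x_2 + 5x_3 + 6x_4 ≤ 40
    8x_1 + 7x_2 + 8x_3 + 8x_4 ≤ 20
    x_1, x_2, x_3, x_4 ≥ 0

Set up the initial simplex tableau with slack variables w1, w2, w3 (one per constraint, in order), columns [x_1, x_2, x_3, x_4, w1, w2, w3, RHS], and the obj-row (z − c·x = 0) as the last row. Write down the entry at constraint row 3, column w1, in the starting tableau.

0

Slack w1 belongs to constraint 1; its column is the unit vector e_1, so the entry in row 3 is 0.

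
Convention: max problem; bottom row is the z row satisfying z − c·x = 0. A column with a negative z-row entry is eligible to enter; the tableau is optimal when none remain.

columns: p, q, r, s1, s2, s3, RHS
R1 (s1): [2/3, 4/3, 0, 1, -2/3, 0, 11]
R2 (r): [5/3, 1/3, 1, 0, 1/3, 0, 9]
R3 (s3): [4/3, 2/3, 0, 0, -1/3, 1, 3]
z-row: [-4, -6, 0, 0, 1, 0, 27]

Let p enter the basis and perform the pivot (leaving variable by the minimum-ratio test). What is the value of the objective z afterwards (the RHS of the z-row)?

36

Ratio test on column p — row 1: 11/(2/3) = 33/2; row 2: 9/(5/3) = 27/5; row 3: 3/(4/3) = 9/4. Minimum is 9/4 at row 3 (s3 leaves); pivot element 4/3.
Pivot on row 3; the z-row RHS becomes 27 − (-4)·(9/4) = 36.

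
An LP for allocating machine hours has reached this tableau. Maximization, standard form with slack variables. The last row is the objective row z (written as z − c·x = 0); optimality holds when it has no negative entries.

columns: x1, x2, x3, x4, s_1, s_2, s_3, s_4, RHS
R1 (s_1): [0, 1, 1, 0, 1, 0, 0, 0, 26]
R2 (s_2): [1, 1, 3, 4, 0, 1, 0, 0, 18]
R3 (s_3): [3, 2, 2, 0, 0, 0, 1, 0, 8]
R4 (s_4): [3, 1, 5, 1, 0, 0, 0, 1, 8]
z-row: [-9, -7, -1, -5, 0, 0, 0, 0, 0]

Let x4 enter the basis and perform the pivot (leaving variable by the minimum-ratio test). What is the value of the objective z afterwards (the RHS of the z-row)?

Ratio test on column x4 — row 1: entry 0 ≤ 0; row 2: 18/4 = 9/2; row 3: entry 0 ≤ 0; row 4: 8/1 = 8. Minimum is 9/2 at row 2 (s_2 leaves); pivot element 4.
Pivot on row 2; the z-row RHS becomes 0 − (-5)·(9/2) = 45/2.

45/2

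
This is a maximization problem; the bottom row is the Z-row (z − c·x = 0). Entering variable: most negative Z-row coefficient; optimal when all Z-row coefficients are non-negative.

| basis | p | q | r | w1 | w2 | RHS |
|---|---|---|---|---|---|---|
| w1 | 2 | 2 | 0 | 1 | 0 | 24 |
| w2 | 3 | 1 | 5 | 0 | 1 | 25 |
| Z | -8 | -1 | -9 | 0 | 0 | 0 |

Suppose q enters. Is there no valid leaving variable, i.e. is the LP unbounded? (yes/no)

no

Column q has positive entries in row(s) 1, 2, so the ratio test bounds it — not unbounded.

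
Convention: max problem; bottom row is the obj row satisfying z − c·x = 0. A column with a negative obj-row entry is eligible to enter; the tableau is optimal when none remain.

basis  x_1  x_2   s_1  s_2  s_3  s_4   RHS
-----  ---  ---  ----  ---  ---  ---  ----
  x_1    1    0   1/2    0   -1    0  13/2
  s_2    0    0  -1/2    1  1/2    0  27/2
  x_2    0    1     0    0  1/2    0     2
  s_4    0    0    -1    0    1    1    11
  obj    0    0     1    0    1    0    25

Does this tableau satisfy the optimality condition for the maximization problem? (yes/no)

Every obj-row coefficient is ≥ 0, so the tableau is optimal.

yes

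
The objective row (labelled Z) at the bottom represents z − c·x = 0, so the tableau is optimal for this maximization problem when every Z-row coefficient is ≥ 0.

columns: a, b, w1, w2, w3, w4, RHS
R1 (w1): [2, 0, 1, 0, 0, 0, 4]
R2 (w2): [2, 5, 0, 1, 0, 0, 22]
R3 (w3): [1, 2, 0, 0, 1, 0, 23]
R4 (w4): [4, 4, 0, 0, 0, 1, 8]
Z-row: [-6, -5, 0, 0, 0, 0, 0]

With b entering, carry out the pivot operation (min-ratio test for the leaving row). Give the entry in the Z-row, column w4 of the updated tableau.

Ratio test on column b — row 1: entry 0 ≤ 0; row 2: 22/5 = 22/5; row 3: 23/2 = 23/2; row 4: 8/4 = 2. Minimum is 2 at row 4 (w4 leaves); pivot element 4.
Divide row 4 by 4; eliminate column b from the other rows.
Z-row update in column w4: 0 − (-5)·(1/4) = 5/4.

5/4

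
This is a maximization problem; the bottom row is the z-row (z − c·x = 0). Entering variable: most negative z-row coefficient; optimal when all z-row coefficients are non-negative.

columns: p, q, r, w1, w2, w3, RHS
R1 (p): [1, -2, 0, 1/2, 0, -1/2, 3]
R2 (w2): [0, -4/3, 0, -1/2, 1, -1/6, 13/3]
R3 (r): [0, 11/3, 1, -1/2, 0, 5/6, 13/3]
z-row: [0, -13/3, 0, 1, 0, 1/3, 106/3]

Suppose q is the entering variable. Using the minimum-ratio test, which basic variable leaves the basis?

r

Column q entries and ratios — p: -2 ≤ 0, skip; w2: -4/3 ≤ 0, skip; r: (13/3)/(11/3) = 13/11.
Smallest ratio is 13/11 in the row of r, so r leaves.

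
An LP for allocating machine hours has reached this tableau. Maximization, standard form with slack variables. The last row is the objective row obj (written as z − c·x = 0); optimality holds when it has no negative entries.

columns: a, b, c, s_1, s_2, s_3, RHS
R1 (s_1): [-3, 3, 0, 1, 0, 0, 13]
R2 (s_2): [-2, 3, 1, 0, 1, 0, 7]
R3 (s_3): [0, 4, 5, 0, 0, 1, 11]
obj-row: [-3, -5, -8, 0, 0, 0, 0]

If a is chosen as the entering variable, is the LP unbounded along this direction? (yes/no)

yes

Every constraint-row entry in column a is ≤ 0, so increasing a is unbounded.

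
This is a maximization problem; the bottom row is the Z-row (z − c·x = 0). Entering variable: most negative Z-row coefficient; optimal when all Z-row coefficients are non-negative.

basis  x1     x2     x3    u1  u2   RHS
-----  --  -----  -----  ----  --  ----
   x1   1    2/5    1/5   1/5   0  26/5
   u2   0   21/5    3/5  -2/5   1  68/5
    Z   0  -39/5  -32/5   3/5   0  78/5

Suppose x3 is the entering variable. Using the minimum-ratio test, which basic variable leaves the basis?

u2

Column x3 entries and ratios — x1: (26/5)/(1/5) = 26; u2: (68/5)/(3/5) = 68/3.
Smallest ratio is 68/3 in the row of u2, so u2 leaves.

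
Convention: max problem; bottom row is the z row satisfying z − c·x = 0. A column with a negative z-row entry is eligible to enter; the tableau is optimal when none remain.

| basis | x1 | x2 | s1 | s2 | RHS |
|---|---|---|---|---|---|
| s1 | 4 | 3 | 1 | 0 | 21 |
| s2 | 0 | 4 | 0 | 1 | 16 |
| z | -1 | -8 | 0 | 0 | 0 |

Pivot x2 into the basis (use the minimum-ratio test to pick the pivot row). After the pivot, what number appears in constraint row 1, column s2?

-3/4

Ratio test on column x2 — row 1: 21/3 = 7; row 2: 16/4 = 4. Minimum is 4 at row 2 (s2 leaves); pivot element 4.
Divide row 2 by 4; eliminate column x2 from the other rows.
Row 1 update in column s2: 0 − 3·(1/4) = -3/4.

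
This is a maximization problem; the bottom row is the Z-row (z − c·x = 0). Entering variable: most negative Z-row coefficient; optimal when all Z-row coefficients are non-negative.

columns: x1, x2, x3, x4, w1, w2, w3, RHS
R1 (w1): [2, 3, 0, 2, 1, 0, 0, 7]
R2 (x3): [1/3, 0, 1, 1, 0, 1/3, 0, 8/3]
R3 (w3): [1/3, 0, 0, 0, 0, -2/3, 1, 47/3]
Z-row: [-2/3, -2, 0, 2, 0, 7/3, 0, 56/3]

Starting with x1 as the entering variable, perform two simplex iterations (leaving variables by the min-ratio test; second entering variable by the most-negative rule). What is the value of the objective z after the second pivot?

70/3

Ratio test on column x1 — row 1: 7/2 = 7/2; row 2: (8/3)/(1/3) = 8; row 3: (47/3)/(1/3) = 47. Minimum is 7/2 at row 1 (w1 leaves); pivot element 2.
Pivot on row 1; the Z-row RHS becomes 56/3 − (-2/3)·(7/2) = 21.
Next entering variable (most negative Z-row entry -1): x2.
Ratio test on column x2 — row 1: (7/2)/(3/2) = 7/3; row 2: entry -1/2 ≤ 0; row 3: entry -1/2 ≤ 0. Minimum is 7/3 at row 1 (x1 leaves); pivot element 3/2.
After the second pivot the Z-row RHS is 21 − (-1)·(7/3) = 70/3.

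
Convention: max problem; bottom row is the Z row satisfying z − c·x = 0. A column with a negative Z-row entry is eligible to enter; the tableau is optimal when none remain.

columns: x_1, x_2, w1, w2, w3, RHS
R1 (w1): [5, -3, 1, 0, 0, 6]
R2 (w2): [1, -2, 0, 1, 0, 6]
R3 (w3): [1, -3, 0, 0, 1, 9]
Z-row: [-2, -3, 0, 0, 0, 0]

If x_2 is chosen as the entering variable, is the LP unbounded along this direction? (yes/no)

Every constraint-row entry in column x_2 is ≤ 0, so increasing x_2 is unbounded.

yes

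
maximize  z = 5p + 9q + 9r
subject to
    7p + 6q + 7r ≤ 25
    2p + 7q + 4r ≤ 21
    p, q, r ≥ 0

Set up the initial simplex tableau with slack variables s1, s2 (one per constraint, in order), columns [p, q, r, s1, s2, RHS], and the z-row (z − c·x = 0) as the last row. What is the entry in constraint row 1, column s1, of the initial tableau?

Slack s1 belongs to constraint 1; its column is the unit vector e_1, so the entry in row 1 is 1.

1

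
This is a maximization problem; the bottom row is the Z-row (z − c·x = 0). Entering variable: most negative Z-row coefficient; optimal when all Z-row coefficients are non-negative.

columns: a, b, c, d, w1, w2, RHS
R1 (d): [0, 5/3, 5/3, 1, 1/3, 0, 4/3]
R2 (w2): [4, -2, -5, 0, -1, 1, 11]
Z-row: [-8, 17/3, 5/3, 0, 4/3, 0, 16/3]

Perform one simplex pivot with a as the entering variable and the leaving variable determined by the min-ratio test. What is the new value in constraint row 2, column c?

-5/4

Ratio test on column a — row 1: entry 0 ≤ 0; row 2: 11/4 = 11/4. Minimum is 11/4 at row 2 (w2 leaves); pivot element 4.
Divide row 2 by 4; eliminate column a from the other rows.
In the new row 2, the c entry is the old entry divided by the pivot: (-5)/4 = -5/4.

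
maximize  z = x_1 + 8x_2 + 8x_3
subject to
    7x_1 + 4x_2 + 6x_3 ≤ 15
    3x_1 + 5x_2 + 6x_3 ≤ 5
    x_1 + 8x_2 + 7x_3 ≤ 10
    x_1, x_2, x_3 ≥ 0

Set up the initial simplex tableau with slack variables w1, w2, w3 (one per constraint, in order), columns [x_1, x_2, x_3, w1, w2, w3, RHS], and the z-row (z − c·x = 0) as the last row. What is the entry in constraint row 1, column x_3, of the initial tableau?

6

Constraint 1 has coefficient 6 on x_3.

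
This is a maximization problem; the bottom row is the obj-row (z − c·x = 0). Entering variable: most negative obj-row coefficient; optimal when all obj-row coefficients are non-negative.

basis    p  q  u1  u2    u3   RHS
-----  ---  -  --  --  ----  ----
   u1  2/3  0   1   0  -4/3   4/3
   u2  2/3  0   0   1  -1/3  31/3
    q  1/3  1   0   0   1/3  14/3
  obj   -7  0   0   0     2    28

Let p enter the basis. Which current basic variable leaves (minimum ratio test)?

u1

Column p entries and ratios — u1: (4/3)/(2/3) = 2; u2: (31/3)/(2/3) = 31/2; q: (14/3)/(1/3) = 14.
Smallest ratio is 2 in the row of u1, so u1 leaves.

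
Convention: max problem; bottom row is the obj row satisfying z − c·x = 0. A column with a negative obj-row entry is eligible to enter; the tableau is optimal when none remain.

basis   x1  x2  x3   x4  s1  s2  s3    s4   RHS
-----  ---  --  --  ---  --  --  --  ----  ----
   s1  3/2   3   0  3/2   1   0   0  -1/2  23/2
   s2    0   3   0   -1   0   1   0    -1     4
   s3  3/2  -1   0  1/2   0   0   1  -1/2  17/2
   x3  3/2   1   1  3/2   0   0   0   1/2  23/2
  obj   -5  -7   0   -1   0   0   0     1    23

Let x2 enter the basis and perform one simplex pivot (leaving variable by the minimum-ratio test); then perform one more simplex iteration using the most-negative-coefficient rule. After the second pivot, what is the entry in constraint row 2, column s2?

Ratio test on column x2 — row 1: (23/2)/3 = 23/6; row 2: 4/3 = 4/3; row 3: entry -1 ≤ 0; row 4: (23/2)/1 = 23/2. Minimum is 4/3 at row 2 (s2 leaves); pivot element 3.
Divide row 2 by 3; eliminate column x2 from the other rows.
Second iteration: most negative obj-row entry is -5 in column x1, so x1 enters.
Ratio test on column x1 — row 1: (15/2)/(3/2) = 5; row 2: entry 0 ≤ 0; row 3: (59/6)/(3/2) = 59/9; row 4: (61/6)/(3/2) = 61/9. Minimum is 5 at row 1 (s1 leaves); pivot element 3/2.
Divide row 1 by 3/2; eliminate column x1 from the other rows.
After both pivots, the entry at constraint row 2, column s2 is 1/3.

1/3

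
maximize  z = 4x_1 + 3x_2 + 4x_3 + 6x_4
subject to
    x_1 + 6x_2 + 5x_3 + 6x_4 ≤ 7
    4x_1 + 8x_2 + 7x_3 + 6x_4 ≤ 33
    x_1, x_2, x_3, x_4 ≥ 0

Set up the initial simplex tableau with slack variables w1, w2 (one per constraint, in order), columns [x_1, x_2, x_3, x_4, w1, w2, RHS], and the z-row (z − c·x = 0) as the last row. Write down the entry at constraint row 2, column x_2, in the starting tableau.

8

Constraint 2 has coefficient 8 on x_2.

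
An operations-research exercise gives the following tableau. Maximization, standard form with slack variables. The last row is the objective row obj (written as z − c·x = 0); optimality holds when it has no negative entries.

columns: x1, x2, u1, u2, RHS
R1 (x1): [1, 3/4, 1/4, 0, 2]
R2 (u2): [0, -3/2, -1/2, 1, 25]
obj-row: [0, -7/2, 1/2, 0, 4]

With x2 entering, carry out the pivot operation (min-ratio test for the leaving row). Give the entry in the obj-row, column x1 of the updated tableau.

Ratio test on column x2 — row 1: 2/(3/4) = 8/3; row 2: entry -3/2 ≤ 0. Minimum is 8/3 at row 1 (x1 leaves); pivot element 3/4.
Divide row 1 by 3/4; eliminate column x2 from the other rows.
obj-row update in column x1: 0 − (-7/2)·(4/3) = 14/3.

14/3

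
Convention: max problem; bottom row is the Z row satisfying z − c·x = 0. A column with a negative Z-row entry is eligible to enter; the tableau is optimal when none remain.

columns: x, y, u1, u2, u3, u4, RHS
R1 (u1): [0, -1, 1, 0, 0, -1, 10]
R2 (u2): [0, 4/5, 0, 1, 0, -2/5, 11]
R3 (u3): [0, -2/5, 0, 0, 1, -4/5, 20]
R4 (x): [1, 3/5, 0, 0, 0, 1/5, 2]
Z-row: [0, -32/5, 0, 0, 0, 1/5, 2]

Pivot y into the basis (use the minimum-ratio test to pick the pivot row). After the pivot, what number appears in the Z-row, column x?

Ratio test on column y — row 1: entry -1 ≤ 0; row 2: 11/(4/5) = 55/4; row 3: entry -2/5 ≤ 0; row 4: 2/(3/5) = 10/3. Minimum is 10/3 at row 4 (x leaves); pivot element 3/5.
Divide row 4 by 3/5; eliminate column y from the other rows.
Z-row update in column x: 0 − (-32/5)·(5/3) = 32/3.

32/3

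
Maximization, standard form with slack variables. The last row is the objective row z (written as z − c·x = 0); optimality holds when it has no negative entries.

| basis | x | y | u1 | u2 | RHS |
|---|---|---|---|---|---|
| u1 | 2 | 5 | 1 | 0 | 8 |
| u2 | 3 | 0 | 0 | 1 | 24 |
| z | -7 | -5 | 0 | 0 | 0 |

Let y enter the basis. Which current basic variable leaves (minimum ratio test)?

Column y entries and ratios — u1: 8/5 = 8/5; u2: 0 ≤ 0, skip.
Smallest ratio is 8/5 in the row of u1, so u1 leaves.

u1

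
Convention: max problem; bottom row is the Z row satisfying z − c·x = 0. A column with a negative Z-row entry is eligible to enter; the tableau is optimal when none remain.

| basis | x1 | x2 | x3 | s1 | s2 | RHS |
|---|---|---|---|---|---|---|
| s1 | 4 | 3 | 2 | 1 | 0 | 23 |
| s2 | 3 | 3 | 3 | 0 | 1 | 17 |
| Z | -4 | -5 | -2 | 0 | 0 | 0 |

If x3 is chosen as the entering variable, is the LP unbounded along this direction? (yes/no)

no

Column x3 has positive entries in row(s) 1, 2, so the ratio test bounds it — not unbounded.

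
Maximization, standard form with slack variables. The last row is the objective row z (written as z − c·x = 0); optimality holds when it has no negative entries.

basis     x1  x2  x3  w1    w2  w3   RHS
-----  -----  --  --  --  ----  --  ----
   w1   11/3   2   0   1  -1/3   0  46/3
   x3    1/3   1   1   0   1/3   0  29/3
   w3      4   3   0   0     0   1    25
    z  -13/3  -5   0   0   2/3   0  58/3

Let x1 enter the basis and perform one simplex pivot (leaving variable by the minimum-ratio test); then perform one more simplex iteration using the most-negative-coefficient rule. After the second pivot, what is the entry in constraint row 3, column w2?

Ratio test on column x1 — row 1: (46/3)/(11/3) = 46/11; row 2: (29/3)/(1/3) = 29; row 3: 25/4 = 25/4. Minimum is 46/11 at row 1 (w1 leaves); pivot element 11/3.
Divide row 1 by 11/3; eliminate column x1 from the other rows.
Second iteration: most negative z-row entry is -29/11 in column x2, so x2 enters.
Ratio test on column x2 — row 1: (46/11)/(6/11) = 23/3; row 2: (91/11)/(9/11) = 91/9; row 3: (91/11)/(9/11) = 91/9. Minimum is 23/3 at row 1 (x1 leaves); pivot element 6/11.
Divide row 1 by 6/11; eliminate column x2 from the other rows.
After both pivots, the entry at constraint row 3, column w2 is 1/2.

1/2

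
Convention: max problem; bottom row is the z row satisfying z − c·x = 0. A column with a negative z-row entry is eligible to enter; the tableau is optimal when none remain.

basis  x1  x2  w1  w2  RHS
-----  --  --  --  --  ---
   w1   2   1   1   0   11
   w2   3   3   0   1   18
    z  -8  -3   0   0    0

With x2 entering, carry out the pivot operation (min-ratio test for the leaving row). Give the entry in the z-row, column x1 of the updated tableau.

-5

Ratio test on column x2 — row 1: 11/1 = 11; row 2: 18/3 = 6. Minimum is 6 at row 2 (w2 leaves); pivot element 3.
Divide row 2 by 3; eliminate column x2 from the other rows.
z-row update in column x1: -8 − (-3)·1 = -5.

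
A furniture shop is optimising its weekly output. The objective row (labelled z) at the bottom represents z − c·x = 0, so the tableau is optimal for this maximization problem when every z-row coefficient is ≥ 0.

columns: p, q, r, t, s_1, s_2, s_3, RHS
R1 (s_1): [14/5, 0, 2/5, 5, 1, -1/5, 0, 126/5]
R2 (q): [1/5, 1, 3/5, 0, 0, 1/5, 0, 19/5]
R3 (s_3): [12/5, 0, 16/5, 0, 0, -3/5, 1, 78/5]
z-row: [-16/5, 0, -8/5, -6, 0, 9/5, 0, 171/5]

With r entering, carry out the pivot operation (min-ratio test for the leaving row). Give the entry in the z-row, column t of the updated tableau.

-6

Ratio test on column r — row 1: (126/5)/(2/5) = 63; row 2: (19/5)/(3/5) = 19/3; row 3: (78/5)/(16/5) = 39/8. Minimum is 39/8 at row 3 (s_3 leaves); pivot element 16/5.
Divide row 3 by 16/5; eliminate column r from the other rows.
z-row update in column t: -6 − (-8/5)·0 = -6.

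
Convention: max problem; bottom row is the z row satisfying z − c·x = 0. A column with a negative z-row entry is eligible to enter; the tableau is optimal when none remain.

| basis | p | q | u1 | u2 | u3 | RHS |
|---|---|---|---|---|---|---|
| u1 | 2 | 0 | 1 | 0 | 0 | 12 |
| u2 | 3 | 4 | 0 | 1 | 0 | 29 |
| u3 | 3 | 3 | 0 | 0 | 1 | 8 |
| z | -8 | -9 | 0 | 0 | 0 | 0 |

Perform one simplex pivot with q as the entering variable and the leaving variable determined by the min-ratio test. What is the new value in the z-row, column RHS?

Ratio test on column q — row 1: entry 0 ≤ 0; row 2: 29/4 = 29/4; row 3: 8/3 = 8/3. Minimum is 8/3 at row 3 (u3 leaves); pivot element 3.
Divide row 3 by 3; eliminate column q from the other rows.
z-row update in column RHS: 0 − (-9)·(8/3) = 24.

24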